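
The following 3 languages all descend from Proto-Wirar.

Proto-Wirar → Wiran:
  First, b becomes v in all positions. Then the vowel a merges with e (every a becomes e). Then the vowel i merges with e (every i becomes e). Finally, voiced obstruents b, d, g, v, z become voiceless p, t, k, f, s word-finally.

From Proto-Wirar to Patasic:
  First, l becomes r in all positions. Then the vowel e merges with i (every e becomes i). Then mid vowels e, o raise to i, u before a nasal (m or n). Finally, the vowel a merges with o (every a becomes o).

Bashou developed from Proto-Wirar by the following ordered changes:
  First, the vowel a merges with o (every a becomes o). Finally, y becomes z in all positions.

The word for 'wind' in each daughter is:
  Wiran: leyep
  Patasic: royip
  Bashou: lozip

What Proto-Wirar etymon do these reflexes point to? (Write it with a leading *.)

Position 1: Wiran has l, Patasic has r, Bashou has l. Wiran preserves l here (none of its changes turn any other segment into l), so the proto-segment is *l.
Position 4: Wiran has e, Patasic has i, Bashou has i. Bashou preserves i here (none of its changes turn any other segment into i), so the proto-segment is *i.
This points to *layip. Verify forward in each daughter:
Wiran: start from *layip.
  rule 1: no change — layip
  rule 2 (vowel merger): layip → leyip
  rule 3 (vowel merger): leyip → leyep
  rule 4: no change — leyep
  ⇒ Wiran leyep
Patasic: *layip
  layip → rayip   [unconditioned shift]
  rayip (rule 2 does not apply)
  rayip (rule 3 does not apply)
  rayip → royip   [vowel merger]
  giving Patasic royip.
Bashou: *layip
  layip → loyip   [vowel merger]
  loyip → lozip   [unconditioned shift]
  giving Bashou lozip.
*layip is the unique common source.

*layip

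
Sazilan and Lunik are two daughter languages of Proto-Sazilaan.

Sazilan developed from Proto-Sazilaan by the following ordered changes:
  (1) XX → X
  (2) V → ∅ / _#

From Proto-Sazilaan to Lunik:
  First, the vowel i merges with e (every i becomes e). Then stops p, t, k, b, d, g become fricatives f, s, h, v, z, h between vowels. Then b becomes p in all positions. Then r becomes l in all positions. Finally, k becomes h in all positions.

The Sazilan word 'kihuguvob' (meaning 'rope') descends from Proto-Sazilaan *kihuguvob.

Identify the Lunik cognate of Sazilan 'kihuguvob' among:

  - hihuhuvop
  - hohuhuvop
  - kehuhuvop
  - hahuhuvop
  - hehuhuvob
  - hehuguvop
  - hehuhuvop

Lunik: *kihuguvob > kehuguvob > kehuhuvob > kehuhuvop > hehuhuvop  (by vowel merger, intervocalic lenition, unconditioned shift, unconditioned shift)

hehuhuvop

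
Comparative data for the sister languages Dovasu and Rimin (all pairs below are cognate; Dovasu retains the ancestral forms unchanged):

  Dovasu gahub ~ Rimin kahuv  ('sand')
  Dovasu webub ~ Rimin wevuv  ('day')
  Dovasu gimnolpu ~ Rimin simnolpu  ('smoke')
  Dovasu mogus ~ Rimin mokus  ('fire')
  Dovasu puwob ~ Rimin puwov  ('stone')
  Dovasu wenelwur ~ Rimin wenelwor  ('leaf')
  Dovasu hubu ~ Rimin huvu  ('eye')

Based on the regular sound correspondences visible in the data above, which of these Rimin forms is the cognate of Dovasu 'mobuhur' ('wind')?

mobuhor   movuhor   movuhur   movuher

webub ~ wevuv, hubu ~ huvu — Dovasu b corresponds to Rimin v between vowels (before a back vowel).
wenelwur ~ wenelwor — Dovasu u corresponds to Rimin o after a consonant, before r.
Applying these to Dovasu 'mobuhur':
  mobuhur → movuhur   (b→v between vowels (before a back vowel))
  movuhur → movuhor   (u→o after a consonant, before r)
So the Rimin cognate is 'movuhor'.

movuhor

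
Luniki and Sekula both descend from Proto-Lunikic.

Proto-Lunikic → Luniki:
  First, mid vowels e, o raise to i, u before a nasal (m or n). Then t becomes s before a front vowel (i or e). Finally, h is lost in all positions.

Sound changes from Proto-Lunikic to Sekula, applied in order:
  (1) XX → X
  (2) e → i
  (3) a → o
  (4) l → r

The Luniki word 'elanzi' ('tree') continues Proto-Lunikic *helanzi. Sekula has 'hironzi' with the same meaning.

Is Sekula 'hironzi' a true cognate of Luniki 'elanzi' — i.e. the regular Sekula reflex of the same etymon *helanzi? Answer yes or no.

yes

Derive the expected Sekula reflex of *helanzi:
Sekula: start from *helanzi.
  rule 1: no change — helanzi
  rule 2 (vowel merger): helanzi → hilanzi
  rule 3 (vowel merger): hilanzi → hilonzi
  rule 4 (unconditioned shift): hilonzi → hironzi
  ⇒ Sekula hironzi
Sekula 'hironzi' matches the regular reflex exactly, so the pair is cognate.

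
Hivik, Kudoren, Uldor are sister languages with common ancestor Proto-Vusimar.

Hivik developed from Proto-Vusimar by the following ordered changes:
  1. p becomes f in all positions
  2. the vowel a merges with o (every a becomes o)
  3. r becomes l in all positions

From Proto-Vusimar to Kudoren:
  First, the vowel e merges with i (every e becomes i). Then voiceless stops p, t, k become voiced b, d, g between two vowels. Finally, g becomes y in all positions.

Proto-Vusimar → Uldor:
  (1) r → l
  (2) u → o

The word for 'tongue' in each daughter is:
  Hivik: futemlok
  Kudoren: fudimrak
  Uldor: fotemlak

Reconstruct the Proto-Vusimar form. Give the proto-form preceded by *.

*futemrak

Position 3: Hivik has t, Kudoren has d, Uldor has t. Hivik preserves t here (none of its changes turn any other segment into t), so the proto-segment is *t.
Position 7: Hivik has o, Kudoren has a, Uldor has a. Kudoren preserves a here (none of its changes turn any other segment into a), so the proto-segment is *a.
Verify the candidate proto-form against each daughter:
Hivik: *futemrak > futemrok > futemlok  (by vowel merger, unconditioned shift)
Kudoren: *futemrak
  futemrak → futimrak   [vowel merger]
  futimrak → fudimrak   [intervocalic voicing]
  fudimrak (rule 3 does not apply)
  giving Kudoren fudimrak.
Uldor: *futemrak
  futemrak → futemlak   [unconditioned shift]
  futemlak → fotemlak   [vowel merger]
  giving Uldor fotemlak.
Only *futemrak yields all of Hivik futemlok, Kudoren fudimrak, Uldor fotemlak.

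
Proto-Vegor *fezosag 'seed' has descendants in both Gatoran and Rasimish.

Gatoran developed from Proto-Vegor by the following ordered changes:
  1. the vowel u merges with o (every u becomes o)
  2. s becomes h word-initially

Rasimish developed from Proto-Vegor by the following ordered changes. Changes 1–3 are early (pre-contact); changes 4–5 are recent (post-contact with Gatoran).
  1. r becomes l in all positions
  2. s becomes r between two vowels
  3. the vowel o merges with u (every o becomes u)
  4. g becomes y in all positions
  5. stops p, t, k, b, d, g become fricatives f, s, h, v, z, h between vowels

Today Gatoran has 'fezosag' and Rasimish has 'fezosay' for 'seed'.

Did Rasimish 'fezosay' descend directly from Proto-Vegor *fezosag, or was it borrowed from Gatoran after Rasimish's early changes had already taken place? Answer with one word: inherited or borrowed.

borrowed

If inherited, *fezosag would pass through all of Rasimish's changes:
Rasimish: *fezosag > fezorag > fezurag > fezuray  (by rhotacism, vowel merger, unconditioned shift)
If borrowed from Gatoran 'fezosag' after the early changes, it would undergo only the recent ones:
  rule 4 (unconditioned shift): fezosag → fezosay
  rule 5 (intervocalic lenition): no change (fezosay)
  ⇒ as a loan: fezosay
Rasimish 'fezosay' matches the loan outcome 'fezosay', not the inherited 'fezuray' — it skipped the early Rasimish changes, so it was borrowed from Gatoran.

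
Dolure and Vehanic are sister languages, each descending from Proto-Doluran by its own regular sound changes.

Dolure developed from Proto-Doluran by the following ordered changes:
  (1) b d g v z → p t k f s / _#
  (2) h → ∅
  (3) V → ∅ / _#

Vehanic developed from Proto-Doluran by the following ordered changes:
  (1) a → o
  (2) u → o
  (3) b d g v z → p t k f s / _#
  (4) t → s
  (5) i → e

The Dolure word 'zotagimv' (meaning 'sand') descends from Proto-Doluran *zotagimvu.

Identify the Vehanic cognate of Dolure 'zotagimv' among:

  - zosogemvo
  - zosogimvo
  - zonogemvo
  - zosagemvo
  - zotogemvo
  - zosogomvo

Vehanic: *zotagimvu
  zotagimvu → zotogimvu   [vowel merger]
  zotogimvu → zotogimvo   [vowel merger]
  zotogimvo (rule 3 does not apply)
  zotogimvo → zosogimvo   [unconditioned shift]
  zosogimvo → zosogemvo   [vowel merger]
  giving Vehanic zosogemvo.
Among the options, 'zosogemvo' alone shows every Vehanic change applied in order.

zosogemvo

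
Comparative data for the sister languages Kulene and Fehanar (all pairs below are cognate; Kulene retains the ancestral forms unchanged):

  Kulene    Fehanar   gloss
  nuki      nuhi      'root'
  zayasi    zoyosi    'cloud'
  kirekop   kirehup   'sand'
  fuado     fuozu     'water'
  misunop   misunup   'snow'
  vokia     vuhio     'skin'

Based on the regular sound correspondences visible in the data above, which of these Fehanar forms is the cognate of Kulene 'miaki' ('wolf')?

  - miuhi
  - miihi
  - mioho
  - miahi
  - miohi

fuado ~ fuozu — Kulene a corresponds to Fehanar o after a vowel, before a consonant other than r, m, n, p, b, f, v.
nuki ~ nuhi, vokia ~ vuhio — Kulene k corresponds to Fehanar h between vowels (before a front vowel).
Applying these to Kulene 'miaki':
  miaki → mioki   (a→o after a vowel, before a consonant other than r, m, n, p, b, f, v)
  mioki → miohi   (k→h between vowels (before a front vowel))
So the Fehanar cognate is 'miohi'.

miohi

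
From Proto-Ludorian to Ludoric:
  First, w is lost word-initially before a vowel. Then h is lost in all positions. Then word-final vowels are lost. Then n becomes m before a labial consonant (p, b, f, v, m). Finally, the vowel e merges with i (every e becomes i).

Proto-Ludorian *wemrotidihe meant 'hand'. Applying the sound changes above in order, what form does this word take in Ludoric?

imrotidi

Ludoric: *wemrotidihe > emrotidihe > emrotidie > emrotidi > imrotidi  (by glide loss, h-loss, apocope, vowel merger)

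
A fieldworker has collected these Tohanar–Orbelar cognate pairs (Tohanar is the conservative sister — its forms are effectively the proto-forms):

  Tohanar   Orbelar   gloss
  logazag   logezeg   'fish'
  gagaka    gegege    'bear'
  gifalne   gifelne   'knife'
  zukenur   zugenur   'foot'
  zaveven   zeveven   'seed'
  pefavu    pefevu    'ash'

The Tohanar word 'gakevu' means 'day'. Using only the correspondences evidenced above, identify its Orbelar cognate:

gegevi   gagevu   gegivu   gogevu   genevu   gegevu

logazag ~ logezeg, gagaka ~ gegege — Tohanar a corresponds to Orbelar e after a consonant, before a consonant other than r, m, n, p, b, f, v.
zukenur ~ zugenur — Tohanar k corresponds to Orbelar g between vowels (before a front vowel).
Applying these to Tohanar 'gakevu':
  gakevu → gekevu   (a→e after a consonant, before a consonant other than r, m, n, p, b, f, v)
  gekevu → gegevu   (k→g between vowels (before a front vowel))
So the Orbelar cognate is 'gegevu'.

gegevu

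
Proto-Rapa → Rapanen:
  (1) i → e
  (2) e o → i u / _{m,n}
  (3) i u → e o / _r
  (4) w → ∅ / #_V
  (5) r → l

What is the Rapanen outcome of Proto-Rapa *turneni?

tolnine

Rapanen: start from *turneni.
  rule 1 (vowel merger): turneni → turnene
  rule 2 (pre-nasal raising): turnene → turnine
  rule 3 (pre-rhotic lowering): turnine → tornine
  rule 4: no change — tornine
  rule 5 (unconditioned shift): tornine → tolnine
  ⇒ Rapanen tolnine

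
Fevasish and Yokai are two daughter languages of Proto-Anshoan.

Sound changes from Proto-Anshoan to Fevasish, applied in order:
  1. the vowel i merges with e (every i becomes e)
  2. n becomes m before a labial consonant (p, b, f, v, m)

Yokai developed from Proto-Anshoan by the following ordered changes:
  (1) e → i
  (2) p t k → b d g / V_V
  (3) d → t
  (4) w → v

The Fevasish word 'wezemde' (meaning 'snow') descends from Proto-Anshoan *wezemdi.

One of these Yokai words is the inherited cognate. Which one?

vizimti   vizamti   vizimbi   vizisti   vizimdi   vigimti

Yokai: *wezemdi
  wezemdi → wizimdi   [vowel merger]
  wizimdi (rule 2 does not apply)
  wizimdi → wizimti   [unconditioned shift]
  wizimti → vizimti   [unconditioned shift]
  giving Yokai vizimti.
Only 'vizimti' matches the regular Yokai development of *wezemdi.

vizimti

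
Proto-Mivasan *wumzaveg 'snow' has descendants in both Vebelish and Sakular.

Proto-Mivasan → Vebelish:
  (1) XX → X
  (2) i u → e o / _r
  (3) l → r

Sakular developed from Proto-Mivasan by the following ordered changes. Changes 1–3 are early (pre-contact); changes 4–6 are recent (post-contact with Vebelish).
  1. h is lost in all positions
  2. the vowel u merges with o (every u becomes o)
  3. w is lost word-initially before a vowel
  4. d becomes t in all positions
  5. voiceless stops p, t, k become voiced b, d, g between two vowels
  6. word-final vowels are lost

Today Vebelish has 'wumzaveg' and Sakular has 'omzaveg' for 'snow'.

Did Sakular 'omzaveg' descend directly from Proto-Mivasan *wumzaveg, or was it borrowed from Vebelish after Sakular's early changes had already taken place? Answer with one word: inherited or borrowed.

If inherited, *wumzaveg would pass through all of Sakular's changes:
Sakular: *wumzaveg > womzaveg > omzaveg  (by vowel merger, glide loss)
If borrowed from Vebelish 'wumzaveg' after the early changes, it would undergo only the recent ones:
  rule 4 (unconditioned shift): no change (wumzaveg)
  rule 5 (intervocalic voicing): no change (wumzaveg)
  rule 6 (apocope): no change (wumzaveg)
  ⇒ as a loan: wumzaveg
Sakular 'omzaveg' matches the inherited outcome exactly, so it is an inherited cognate, not a loan.

inherited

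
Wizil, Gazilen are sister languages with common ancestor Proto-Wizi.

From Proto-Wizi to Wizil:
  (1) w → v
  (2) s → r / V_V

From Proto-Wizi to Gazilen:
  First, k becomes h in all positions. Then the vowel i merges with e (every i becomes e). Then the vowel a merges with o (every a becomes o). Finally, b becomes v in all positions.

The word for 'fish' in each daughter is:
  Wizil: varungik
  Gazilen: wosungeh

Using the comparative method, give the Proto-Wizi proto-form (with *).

Position 1: Wizil has v, Gazilen has w. Gazilen preserves w here (none of its changes turn any other segment into w), so the proto-segment is *w.
Position 7: Wizil has i, Gazilen has e. Wizil preserves i here (none of its changes turn any other segment into i), so the proto-segment is *i.
Position 8: Wizil has k, Gazilen has h. Wizil preserves k here (none of its changes turn any other segment into k), so the proto-segment is *k.
This points to *wasungik. Verify forward in each daughter:
Wizil: start from *wasungik.
  rule 1 (unconditioned shift): wasungik → vasungik
  rule 2 (rhotacism): vasungik → varungik
  ⇒ Wizil varungik
Gazilen: *wasungik > wasungih > wasungeh > wosungeh  (by unconditioned shift, vowel merger, vowel merger)
*wasungik is the unique common source.

*wasungik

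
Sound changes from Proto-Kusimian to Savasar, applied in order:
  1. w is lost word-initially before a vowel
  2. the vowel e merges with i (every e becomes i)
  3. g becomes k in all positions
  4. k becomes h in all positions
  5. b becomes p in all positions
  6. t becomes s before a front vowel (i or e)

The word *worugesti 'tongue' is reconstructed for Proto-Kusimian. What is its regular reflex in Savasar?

oruhissi

Savasar: start from *worugesti.
  rule 1 (glide loss): worugesti → orugesti
  rule 2 (vowel merger): orugesti → orugisti
  rule 3 (unconditioned shift): orugisti → orukisti
  rule 4 (unconditioned shift): orukisti → oruhisti
  rule 5: no change — oruhisti
  rule 6 (palatalisation): oruhisti → oruhissi
  ⇒ Savasar oruhissi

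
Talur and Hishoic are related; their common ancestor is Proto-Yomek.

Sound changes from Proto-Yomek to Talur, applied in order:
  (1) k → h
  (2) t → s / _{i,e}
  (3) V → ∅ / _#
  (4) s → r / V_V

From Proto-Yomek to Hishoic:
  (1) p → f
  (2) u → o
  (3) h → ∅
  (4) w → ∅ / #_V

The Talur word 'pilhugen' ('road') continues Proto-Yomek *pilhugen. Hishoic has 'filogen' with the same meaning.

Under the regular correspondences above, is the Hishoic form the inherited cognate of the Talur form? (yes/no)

Derive the expected Hishoic reflex of *pilhugen:
Hishoic: *pilhugen > filhugen > filhogen > filogen  (by unconditioned shift, vowel merger, h-loss)
Hishoic 'filogen' matches the regular reflex exactly, so the pair is cognate.

yes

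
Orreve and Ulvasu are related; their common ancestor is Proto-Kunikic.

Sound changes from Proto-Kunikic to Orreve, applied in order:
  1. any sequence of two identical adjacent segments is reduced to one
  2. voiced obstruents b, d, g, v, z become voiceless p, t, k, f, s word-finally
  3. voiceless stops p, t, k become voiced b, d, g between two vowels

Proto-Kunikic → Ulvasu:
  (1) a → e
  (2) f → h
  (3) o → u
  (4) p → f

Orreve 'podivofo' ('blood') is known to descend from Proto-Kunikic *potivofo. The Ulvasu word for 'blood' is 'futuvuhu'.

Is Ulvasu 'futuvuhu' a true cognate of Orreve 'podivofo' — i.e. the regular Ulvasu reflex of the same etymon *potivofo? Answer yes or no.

Derive the expected Ulvasu reflex of *potivofo:
Ulvasu: *potivofo
  potivofo (rule 1 does not apply)
  potivofo → potivoho   [unconditioned shift]
  potivoho → putivuhu   [vowel merger]
  putivuhu → futivuhu   [unconditioned shift]
  giving Ulvasu futivuhu.
The regular Ulvasu reflex would be 'futivuhu', but the attested form is 'futuvuhu'. The correspondence is irregular, so they are not cognates (the Ulvasu form has a different source).

no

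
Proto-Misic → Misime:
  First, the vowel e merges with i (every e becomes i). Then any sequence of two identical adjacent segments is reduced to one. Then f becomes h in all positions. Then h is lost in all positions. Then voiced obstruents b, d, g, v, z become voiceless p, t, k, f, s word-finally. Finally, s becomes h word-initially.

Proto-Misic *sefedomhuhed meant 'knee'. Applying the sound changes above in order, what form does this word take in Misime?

Misime: start from *sefedomhuhed.
  rule 1 (vowel merger): sefedomhuhed → sifidomhuhid
  rule 2: no change — sifidomhuhid
  rule 3 (unconditioned shift): sifidomhuhid → sihidomhuhid
  rule 4 (h-loss): sihidomhuhid → siidomuid
  rule 5 (final devoicing): siidomuid → siidomuit
  rule 6 (debuccalisation): siidomuit → hiidomuit
  ⇒ Misime hiidomuit

hiidomuit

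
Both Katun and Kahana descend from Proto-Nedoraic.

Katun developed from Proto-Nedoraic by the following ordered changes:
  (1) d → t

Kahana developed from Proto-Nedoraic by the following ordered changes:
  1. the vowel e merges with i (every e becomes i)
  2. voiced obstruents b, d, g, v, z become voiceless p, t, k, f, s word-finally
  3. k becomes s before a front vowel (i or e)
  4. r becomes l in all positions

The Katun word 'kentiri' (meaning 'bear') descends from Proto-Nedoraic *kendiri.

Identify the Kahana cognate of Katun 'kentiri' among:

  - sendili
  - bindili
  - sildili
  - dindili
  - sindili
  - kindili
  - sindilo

Kahana: start from *kendiri.
  rule 1 (vowel merger): kendiri → kindiri
  rule 2: no change — kindiri
  rule 3 (palatalisation): kindiri → sindiri
  rule 4 (unconditioned shift): sindiri → sindili
  ⇒ Kahana sindili
Only 'sindili' matches the regular Kahana development of *kendiri.

sindili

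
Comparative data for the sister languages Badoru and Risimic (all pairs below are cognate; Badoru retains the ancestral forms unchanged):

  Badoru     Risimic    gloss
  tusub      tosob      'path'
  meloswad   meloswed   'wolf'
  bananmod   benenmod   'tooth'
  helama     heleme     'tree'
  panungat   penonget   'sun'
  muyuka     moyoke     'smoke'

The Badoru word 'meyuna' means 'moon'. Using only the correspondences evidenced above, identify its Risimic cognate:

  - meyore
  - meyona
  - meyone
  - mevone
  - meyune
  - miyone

panungat ~ penonget — Badoru u corresponds to Risimic o after a consonant, before a nasal.
helama ~ heleme, muyuka ~ moyoke — Badoru a corresponds to Risimic e word-finally.
Applying these to Badoru 'meyuna':
  meyuna → meyona   (u→o after a consonant, before a nasal)
  meyona → meyone   (a→e word-finally)
So the Risimic cognate is 'meyone'.

meyone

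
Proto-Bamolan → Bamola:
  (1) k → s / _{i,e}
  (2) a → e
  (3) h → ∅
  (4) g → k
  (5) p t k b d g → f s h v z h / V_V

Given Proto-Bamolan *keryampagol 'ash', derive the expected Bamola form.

seryempehol

Bamola: start from *keryampagol.
  rule 1 (palatalisation): keryampagol → seryampagol
  rule 2 (vowel merger): seryampagol → seryempegol
  rule 3: no change — seryempegol
  rule 4 (unconditioned shift): seryempegol → seryempekol
  rule 5 (intervocalic lenition): seryempekol → seryempehol
  ⇒ Bamola seryempehol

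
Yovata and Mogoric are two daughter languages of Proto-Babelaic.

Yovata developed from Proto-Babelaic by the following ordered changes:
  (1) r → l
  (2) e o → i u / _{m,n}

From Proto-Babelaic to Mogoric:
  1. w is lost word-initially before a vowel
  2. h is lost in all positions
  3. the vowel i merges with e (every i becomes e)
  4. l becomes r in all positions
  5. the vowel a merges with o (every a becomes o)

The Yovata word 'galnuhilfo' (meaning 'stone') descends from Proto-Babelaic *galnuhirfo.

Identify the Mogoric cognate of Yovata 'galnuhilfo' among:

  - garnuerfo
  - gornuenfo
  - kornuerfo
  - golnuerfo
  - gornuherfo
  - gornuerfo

Mogoric: *galnuhirfo
  galnuhirfo (rule 1 does not apply)
  galnuhirfo → galnuirfo   [h-loss]
  galnuirfo → galnuerfo   [vowel merger]
  galnuerfo → garnuerfo   [unconditioned shift]
  garnuerfo → gornuerfo   [vowel merger]
  giving Mogoric gornuerfo.
The other candidates each miss or misapply at least one Mogoric change.

gornuerfo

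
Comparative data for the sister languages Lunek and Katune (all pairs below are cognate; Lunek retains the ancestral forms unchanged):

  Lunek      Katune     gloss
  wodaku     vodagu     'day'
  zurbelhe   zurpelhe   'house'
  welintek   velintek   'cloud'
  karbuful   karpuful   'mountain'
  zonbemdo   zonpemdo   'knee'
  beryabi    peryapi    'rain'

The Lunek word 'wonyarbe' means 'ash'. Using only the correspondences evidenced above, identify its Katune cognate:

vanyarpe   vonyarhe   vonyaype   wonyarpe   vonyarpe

wodaku ~ vodagu — Lunek w corresponds to Katune v word-initially before a back vowel.
zurbelhe ~ zurpelhe, zonbemdo ~ zonpemdo — Lunek b corresponds to Katune p after a consonant, before a front vowel.
Applying these to Lunek 'wonyarbe':
  wonyarbe → vonyarbe   (w→v word-initially before a back vowel)
  vonyarbe → vonyarpe   (b→p after a consonant, before a front vowel)
So the Katune cognate is 'vonyarpe'.

vonyarpe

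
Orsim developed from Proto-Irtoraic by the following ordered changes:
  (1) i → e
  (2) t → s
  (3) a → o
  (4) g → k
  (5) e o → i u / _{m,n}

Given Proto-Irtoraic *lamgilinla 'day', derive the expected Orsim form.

Orsim: *lamgilinla
  lamgilinla → lamgelenla   [vowel merger]
  lamgelenla (rule 2 does not apply)
  lamgelenla → lomgelenlo   [vowel merger]
  lomgelenlo → lomkelenlo   [unconditioned shift]
  lomkelenlo → lumkelinlo   [pre-nasal raising]
  giving Orsim lumkelinlo.

lumkelinlo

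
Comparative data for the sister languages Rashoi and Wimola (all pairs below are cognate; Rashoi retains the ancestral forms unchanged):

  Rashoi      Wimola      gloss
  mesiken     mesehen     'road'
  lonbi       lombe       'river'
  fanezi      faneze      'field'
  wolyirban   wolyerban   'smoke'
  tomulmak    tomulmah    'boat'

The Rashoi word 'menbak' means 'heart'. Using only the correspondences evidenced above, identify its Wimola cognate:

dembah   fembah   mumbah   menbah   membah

lonbi ~ lombe — Rashoi n corresponds to Wimola m after a vowel, before a labial obstruent.
tomulmak ~ tomulmah — Rashoi k corresponds to Wimola h word-finally.
Applying these to Rashoi 'menbak':
  menbak → membak   (n→m after a vowel, before a labial obstruent)
  membak → membah   (k→h word-finally)
So the Wimola cognate is 'membah'.

membah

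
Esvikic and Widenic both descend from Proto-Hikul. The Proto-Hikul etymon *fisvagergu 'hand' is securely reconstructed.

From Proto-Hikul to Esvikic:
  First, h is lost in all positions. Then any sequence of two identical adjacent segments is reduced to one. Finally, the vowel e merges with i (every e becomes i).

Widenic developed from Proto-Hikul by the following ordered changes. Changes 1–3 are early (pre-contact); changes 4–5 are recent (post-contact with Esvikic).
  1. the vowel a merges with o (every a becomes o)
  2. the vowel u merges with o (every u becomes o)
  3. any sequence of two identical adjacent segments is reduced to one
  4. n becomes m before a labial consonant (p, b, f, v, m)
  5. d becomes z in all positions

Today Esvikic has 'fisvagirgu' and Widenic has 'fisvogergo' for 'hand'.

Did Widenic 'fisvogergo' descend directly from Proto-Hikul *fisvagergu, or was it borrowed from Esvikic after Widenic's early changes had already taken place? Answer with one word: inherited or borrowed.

inherited

If inherited, *fisvagergu would pass through all of Widenic's changes:
Widenic: start from *fisvagergu.
  rule 1 (vowel merger): fisvagergu → fisvogergu
  rule 2 (vowel merger): fisvogergu → fisvogergo
  rule 3: no change — fisvogergo
  rule 4: no change — fisvogergo
  rule 5: no change — fisvogergo
  ⇒ Widenic fisvogergo
If borrowed from Esvikic 'fisvagirgu' after the early changes, it would undergo only the recent ones:
  rule 4 (nasal place assimilation): no change (fisvagirgu)
  rule 5 (unconditioned shift): no change (fisvagirgu)
  ⇒ as a loan: fisvagirgu
Widenic 'fisvogergo' matches the inherited outcome exactly, so it is an inherited cognate, not a loan.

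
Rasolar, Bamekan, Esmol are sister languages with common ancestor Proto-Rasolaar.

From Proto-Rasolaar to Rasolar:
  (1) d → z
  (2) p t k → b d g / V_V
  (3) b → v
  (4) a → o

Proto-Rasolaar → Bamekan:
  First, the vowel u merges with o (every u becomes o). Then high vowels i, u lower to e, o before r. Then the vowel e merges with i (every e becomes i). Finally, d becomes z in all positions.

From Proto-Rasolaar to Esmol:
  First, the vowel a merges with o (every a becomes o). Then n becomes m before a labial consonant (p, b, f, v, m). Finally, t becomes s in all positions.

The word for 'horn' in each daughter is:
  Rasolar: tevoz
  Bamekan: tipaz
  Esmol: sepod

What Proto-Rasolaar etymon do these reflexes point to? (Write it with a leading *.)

*tepad

Position 2: Rasolar has e, Bamekan has i, Esmol has e. Rasolar preserves e here (none of its changes turn any other segment into e), so the proto-segment is *e.
Position 3: Rasolar has v, Bamekan has p, Esmol has p. Bamekan preserves p here (none of its changes turn any other segment into p), so the proto-segment is *p.
Position 1: Rasolar has t, Bamekan has t, Esmol has s. Rasolar preserves t here (none of its changes turn any other segment into t), so the proto-segment is *t.
Continuing position by position gives *tepad; check it forward:
Rasolar: *tepad > tepaz > tebaz > tevaz > tevoz  (by unconditioned shift, intervocalic voicing, unconditioned shift, vowel merger)
Bamekan: start from *tepad.
  rule 1: no change — tepad
  rule 2: no change — tepad
  rule 3 (vowel merger): tepad → tipad
  rule 4 (unconditioned shift): tipad → tipaz
  ⇒ Bamekan tipaz
Esmol: *tepad
  tepad → tepod   [vowel merger]
  tepod (rule 2 does not apply)
  tepod → sepod   [unconditioned shift]
  giving Esmol sepod.
*tepad is the unique common source.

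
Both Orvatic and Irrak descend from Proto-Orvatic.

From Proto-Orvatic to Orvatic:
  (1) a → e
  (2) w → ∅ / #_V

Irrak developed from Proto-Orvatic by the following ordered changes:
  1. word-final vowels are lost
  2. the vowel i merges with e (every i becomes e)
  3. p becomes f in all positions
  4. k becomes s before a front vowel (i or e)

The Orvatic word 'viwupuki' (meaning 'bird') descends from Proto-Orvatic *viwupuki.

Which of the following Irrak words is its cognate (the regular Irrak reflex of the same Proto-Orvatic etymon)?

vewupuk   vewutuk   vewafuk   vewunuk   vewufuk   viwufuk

vewufuk

Irrak: start from *viwupuki.
  rule 1 (apocope): viwupuki → viwupuk
  rule 2 (vowel merger): viwupuk → vewupuk
  rule 3 (unconditioned shift): vewupuk → vewufuk
  rule 4: no change — vewufuk
  ⇒ Irrak vewufuk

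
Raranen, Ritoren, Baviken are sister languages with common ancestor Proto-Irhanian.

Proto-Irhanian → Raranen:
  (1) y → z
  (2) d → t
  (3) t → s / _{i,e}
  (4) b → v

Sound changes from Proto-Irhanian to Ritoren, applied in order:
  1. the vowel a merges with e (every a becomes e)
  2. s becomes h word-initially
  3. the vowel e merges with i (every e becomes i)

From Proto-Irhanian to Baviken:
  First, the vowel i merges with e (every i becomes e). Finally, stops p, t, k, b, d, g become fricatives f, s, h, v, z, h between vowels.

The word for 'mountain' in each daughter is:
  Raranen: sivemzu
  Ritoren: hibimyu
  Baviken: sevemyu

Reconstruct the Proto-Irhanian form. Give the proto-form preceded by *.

*sibemyu

Position 6: Raranen has z, Ritoren has y, Baviken has y. Ritoren preserves y here (none of its changes turn any other segment into y), so the proto-segment is *y.
Position 2: Raranen has i, Ritoren has i, Baviken has e. Raranen preserves i here (none of its changes turn any other segment into i), so the proto-segment is *i.
Verify the candidate proto-form against each daughter:
Raranen: *sibemyu
  sibemyu → sibemzu   [unconditioned shift]
  sibemzu (rule 2 does not apply)
  sibemzu (rule 3 does not apply)
  sibemzu → sivemzu   [unconditioned shift]
  giving Raranen sivemzu.
Ritoren: *sibemyu
  sibemyu (rule 1 does not apply)
  sibemyu → hibemyu   [debuccalisation]
  hibemyu → hibimyu   [vowel merger]
  giving Ritoren hibimyu.
Baviken: start from *sibemyu.
  rule 1 (vowel merger): sibemyu → sebemyu
  rule 2 (intervocalic lenition): sebemyu → sevemyu
  ⇒ Baviken sevemyu
*sibemyu is the unique common source.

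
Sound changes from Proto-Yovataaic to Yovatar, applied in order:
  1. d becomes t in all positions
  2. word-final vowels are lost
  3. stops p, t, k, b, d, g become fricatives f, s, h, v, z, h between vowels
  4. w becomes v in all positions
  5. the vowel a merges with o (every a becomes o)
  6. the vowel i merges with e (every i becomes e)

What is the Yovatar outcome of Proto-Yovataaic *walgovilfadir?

volgovelfoser

Yovatar: *walgovilfadir
  walgovilfadir → walgovilfatir   [unconditioned shift]
  walgovilfatir (rule 2 does not apply)
  walgovilfatir → walgovilfasir   [intervocalic lenition]
  walgovilfasir → valgovilfasir   [unconditioned shift]
  valgovilfasir → volgovilfosir   [vowel merger]
  volgovilfosir → volgovelfoser   [vowel merger]
  giving Yovatar volgovelfoser.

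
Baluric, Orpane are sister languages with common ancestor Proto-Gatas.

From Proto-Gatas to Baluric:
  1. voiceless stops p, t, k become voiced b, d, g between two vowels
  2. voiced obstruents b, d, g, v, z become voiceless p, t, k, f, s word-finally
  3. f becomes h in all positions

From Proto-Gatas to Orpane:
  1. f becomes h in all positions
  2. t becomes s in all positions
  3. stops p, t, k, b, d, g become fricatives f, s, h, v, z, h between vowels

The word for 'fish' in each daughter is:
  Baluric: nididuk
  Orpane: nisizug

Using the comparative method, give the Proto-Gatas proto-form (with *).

*nitidug

Position 5: Baluric has d, Orpane has z. Taking the neighbouring segments as reconstructed: Baluric d could go back to *t or *d; Orpane z could go back to *d or *z — the one source consistent with every daughter is *d.
Position 7: Baluric has k, Orpane has g. Orpane preserves g here (none of its changes turn any other segment into g), so the proto-segment is *g.
Continuing position by position gives *nitidug; check it forward:
Baluric: *nitidug > nididug > nididuk  (by intervocalic voicing, final devoicing)
Orpane: *nitidug
  nitidug (rule 1 does not apply)
  nitidug → nisidug   [unconditioned shift]
  nisidug → nisizug   [intervocalic lenition]
  giving Orpane nisizug.
Only *nitidug yields all of Baluric nididuk, Orpane nisizug.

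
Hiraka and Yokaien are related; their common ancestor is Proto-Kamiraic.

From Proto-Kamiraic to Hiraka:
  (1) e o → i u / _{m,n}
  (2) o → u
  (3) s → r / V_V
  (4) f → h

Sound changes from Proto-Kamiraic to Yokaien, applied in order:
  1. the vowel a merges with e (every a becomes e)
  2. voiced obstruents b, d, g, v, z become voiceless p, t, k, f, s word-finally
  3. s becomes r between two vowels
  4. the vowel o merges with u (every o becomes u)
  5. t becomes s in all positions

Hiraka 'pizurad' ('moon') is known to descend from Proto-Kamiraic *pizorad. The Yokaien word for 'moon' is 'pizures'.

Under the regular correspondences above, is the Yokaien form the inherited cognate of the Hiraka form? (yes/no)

yes

Derive the expected Yokaien reflex of *pizorad:
Yokaien: *pizorad > pizored > pizoret > pizuret > pizures  (by vowel merger, final devoicing, vowel merger, unconditioned shift)
Yokaien 'pizures' matches the regular reflex exactly, so the pair is cognate.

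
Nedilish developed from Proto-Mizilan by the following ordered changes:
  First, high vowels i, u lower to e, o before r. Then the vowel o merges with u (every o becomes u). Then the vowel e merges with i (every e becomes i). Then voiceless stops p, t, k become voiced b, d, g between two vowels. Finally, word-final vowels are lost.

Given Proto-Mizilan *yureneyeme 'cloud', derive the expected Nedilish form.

Nedilish: start from *yureneyeme.
  rule 1 (pre-rhotic lowering): yureneyeme → yoreneyeme
  rule 2 (vowel merger): yoreneyeme → yureneyeme
  rule 3 (vowel merger): yureneyeme → yuriniyimi
  rule 4: no change — yuriniyimi
  rule 5 (apocope): yuriniyimi → yuriniyim
  ⇒ Nedilish yuriniyim

yuriniyim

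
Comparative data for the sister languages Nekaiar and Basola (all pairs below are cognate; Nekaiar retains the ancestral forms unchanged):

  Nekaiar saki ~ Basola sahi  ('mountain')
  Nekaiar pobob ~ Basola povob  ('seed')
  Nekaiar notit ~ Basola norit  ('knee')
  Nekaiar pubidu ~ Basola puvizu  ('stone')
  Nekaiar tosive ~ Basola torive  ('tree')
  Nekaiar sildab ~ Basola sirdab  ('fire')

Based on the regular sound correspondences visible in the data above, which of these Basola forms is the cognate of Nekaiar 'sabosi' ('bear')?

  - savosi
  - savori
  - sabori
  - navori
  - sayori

savori

pobob ~ povob — Nekaiar b corresponds to Basola v between vowels (before a back vowel).
tosive ~ torive — Nekaiar s corresponds to Basola r between vowels (before a front vowel).
Applying these to Nekaiar 'sabosi':
  sabosi → savosi   (b→v between vowels (before a back vowel))
  savosi → savori   (s→r between vowels (before a front vowel))
So the Basola cognate is 'savori'.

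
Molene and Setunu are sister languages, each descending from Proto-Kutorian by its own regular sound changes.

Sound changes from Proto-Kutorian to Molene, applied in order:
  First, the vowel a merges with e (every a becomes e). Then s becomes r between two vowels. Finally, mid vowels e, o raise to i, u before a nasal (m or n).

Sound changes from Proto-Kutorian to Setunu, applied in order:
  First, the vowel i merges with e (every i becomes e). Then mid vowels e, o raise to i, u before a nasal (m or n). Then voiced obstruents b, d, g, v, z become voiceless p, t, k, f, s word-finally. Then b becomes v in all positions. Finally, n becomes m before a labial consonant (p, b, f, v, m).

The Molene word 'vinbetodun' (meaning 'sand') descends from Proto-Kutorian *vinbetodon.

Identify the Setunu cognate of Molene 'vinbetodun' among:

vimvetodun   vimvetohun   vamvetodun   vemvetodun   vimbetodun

Setunu: start from *vinbetodon.
  rule 1 (vowel merger): vinbetodon → venbetodon
  rule 2 (pre-nasal raising): venbetodon → vinbetodun
  rule 3: no change — vinbetodun
  rule 4 (unconditioned shift): vinbetodun → vinvetodun
  rule 5 (nasal place assimilation): vinvetodun → vimvetodun
  ⇒ Setunu vimvetodun
Among the options, 'vimvetodun' alone shows every Setunu change applied in order.

vimvetodun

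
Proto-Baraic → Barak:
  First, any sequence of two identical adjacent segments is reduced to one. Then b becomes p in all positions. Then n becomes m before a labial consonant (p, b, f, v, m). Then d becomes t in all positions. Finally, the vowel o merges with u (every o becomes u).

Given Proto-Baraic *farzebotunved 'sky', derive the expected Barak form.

farzeputumvet

Barak: start from *farzebotunved.
  rule 1: no change — farzebotunved
  rule 2 (unconditioned shift): farzebotunved → farzepotunved
  rule 3 (nasal place assimilation): farzepotunved → farzepotumved
  rule 4 (unconditioned shift): farzepotumved → farzepotumvet
  rule 5 (vowel merger): farzepotumvet → farzeputumvet
  ⇒ Barak farzeputumvet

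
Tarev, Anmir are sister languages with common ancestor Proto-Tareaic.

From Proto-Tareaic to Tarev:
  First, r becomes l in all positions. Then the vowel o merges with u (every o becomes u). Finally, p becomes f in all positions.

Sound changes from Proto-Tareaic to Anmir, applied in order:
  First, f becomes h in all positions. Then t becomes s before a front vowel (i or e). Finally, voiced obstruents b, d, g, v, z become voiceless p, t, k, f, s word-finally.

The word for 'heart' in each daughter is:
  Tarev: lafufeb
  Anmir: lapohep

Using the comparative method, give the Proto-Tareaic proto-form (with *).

*lapofeb

Position 3: Tarev has f, Anmir has p. Taking the neighbouring segments as reconstructed: Tarev f could go back to *p or *f; Anmir p can only go back to *p — the one source consistent with every daughter is *p.
Position 7: Tarev has b, Anmir has p. Tarev preserves b here (none of its changes turn any other segment into b), so the proto-segment is *b.
Continuing position by position gives *lapofeb; check it forward:
Tarev: *lapofeb > lapufeb > lafufeb  (by vowel merger, unconditioned shift)
Anmir: *lapofeb
  lapofeb → lapoheb   [unconditioned shift]
  lapoheb (rule 2 does not apply)
  lapoheb → lapohep   [final devoicing]
  giving Anmir lapohep.
No other proto-form is consistent with every reflex, so the reconstruction is *lapofeb.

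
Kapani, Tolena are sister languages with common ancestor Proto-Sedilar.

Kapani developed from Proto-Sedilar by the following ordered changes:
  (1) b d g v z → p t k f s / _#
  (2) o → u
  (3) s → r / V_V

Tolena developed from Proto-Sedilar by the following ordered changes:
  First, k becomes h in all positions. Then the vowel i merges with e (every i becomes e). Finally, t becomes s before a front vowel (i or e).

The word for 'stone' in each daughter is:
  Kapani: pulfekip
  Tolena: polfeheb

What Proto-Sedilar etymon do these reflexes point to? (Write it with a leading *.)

Position 2: Kapani has u, Tolena has o. Tolena preserves o here (none of its changes turn any other segment into o), so the proto-segment is *o.
Position 7: Kapani has i, Tolena has e. Kapani preserves i here (none of its changes turn any other segment into i), so the proto-segment is *i.
Verify the candidate proto-form against each daughter:
Kapani: *polfekib > polfekip > pulfekip  (by final devoicing, vowel merger)
Tolena: start from *polfekib.
  rule 1 (unconditioned shift): polfekib → polfehib
  rule 2 (vowel merger): polfehib → polfeheb
  rule 3: no change — polfeheb
  ⇒ Tolena polfeheb
*polfekib is the unique common source.

*polfekib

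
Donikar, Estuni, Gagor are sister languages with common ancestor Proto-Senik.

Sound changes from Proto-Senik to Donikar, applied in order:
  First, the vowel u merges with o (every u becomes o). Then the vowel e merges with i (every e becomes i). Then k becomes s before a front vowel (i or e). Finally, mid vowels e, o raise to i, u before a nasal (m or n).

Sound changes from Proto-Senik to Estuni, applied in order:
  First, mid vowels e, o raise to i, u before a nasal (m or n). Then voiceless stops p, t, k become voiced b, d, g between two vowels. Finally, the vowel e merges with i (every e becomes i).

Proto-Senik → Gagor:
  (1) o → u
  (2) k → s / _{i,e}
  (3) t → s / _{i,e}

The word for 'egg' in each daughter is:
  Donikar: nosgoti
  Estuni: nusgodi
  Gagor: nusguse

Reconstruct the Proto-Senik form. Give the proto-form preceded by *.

Position 2: Donikar has o, Estuni has u, Gagor has u. Taking the neighbouring segments as reconstructed: Donikar o could go back to *o or *u; Estuni u can only go back to *u; Gagor u could go back to *o or *u — the one source consistent with every daughter is *u.
Position 7: Donikar has i, Estuni has i, Gagor has e. Gagor preserves e here (none of its changes turn any other segment into e), so the proto-segment is *e.
Continuing position by position gives *nusgote; check it forward:
Donikar: *nusgote > nosgote > nosgoti  (by vowel merger, vowel merger)
Estuni: *nusgote
  nusgote (rule 1 does not apply)
  nusgote → nusgode   [intervocalic voicing]
  nusgode → nusgodi   [vowel merger]
  giving Estuni nusgodi.
Gagor: *nusgote > nusgute > nusguse  (by vowel merger, palatalisation)
Only *nusgote yields all of Donikar nosgoti, Estuni nusgodi, Gagor nusguse.

*nusgote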